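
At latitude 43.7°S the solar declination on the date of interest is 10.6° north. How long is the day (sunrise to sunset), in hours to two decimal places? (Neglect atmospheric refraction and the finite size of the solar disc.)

10.63 hours

−tan φ tan δ = −(-0.9556)(0.1871) = 0.1788; H_s = arccos(0.1788) = 79.70°.
Day length = 2 H_s / 15° h⁻¹ = 159.40° / 15 = 10.627 h.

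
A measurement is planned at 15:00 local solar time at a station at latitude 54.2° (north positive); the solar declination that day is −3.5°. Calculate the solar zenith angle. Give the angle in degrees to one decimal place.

Hour angle H = 15° × (15 − 12) = 45.00°.
With φ = 54.2°, δ = -3.5°, H = 45.00°: sin φ sin δ = -0.0495, cos φ cos δ cos H = 0.4129, so cos θ_z = 0.3634.
θ_z = arccos(0.3634) = 68.69°.

68.7°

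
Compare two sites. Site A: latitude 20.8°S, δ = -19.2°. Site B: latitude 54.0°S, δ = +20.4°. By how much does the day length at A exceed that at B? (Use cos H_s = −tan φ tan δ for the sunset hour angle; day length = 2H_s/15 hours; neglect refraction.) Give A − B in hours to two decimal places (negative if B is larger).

A: H_s = arccos(−tan -20.8° · tan -19.2°) = 97.60°, so 2H_s/15 = 13.0133 h.
B: H_s = arccos(−tan -54.0° · tan 20.4°) = 59.21°, so 2H_s/15 = 7.8947 h.
A − B = 13.0133 − 7.8947 = 5.1186 h.

+5.12 h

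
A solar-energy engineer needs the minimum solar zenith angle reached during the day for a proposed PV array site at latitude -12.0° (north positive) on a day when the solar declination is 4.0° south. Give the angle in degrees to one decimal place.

At local solar noon the hour angle is zero, so the zenith angle is |φ − δ| = |-12.0° − (-4.0°)| = 8.0°.

8.0°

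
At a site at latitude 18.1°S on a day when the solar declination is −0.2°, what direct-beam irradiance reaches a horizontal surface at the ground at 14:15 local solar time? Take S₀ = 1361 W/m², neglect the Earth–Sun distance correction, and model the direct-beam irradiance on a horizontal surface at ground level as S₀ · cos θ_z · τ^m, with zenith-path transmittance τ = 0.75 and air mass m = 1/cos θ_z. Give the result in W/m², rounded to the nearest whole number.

749 W/m²

Hour angle H = 15° × (14.25 − 12) = 33.75°.
cos θ_z = sin φ sin δ + cos φ cos δ cos H = (-0.3107)(-0.0035) + (0.9505)(1.0000)(0.8315) = 0.7914.
Air mass m = 1/cos θ_z = 1/0.7914 = 1.264; τ^m = 0.75^1.264 = 0.6951.
Surface direct beam = 1361 × 0.7914 × 0.6951 = 748.69 W/m².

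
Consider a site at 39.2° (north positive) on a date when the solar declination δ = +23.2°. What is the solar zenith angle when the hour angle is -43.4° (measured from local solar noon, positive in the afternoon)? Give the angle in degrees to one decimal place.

40.0°

With φ = 39.2°, δ = 23.2°, H = -43.40°: sin φ sin δ = 0.2490, cos φ cos δ cos H = 0.5175, so cos θ_z = 0.7665.
θ_z = arccos(0.7665) = 39.96°.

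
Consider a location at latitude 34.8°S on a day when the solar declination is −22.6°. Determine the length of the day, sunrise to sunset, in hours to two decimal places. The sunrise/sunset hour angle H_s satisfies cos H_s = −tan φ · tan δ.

The sunset hour angle satisfies cos H_s = −tan φ tan δ = -0.2893, giving H_s = 106.82°.
Day length = 2 H_s / 15° h⁻¹ = 213.64° / 15 = 14.243 h.

14.24 hours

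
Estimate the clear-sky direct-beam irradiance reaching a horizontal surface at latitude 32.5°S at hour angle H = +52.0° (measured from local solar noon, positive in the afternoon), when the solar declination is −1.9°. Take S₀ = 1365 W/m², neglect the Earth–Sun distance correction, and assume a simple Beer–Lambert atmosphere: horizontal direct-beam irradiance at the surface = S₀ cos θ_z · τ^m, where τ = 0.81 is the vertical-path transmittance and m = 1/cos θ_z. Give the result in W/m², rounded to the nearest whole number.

cos θ_z = sin φ sin δ + cos φ cos δ cos H = (-0.5373)(-0.0332) + (0.8434)(0.9995)(0.6157) = 0.5369.
Air mass m = 1/cos θ_z = 1/0.5369 = 1.863; τ^m = 0.81^1.863 = 0.6753.
Surface direct beam = 1365 × 0.5369 × 0.6753 = 494.91 W/m².

495 W/m²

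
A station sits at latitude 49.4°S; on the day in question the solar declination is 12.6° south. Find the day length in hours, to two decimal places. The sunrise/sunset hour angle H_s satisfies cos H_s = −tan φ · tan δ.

−tan φ tan δ = −(-1.1667)(-0.2235) = -0.2608; H_s = arccos(-0.2608) = 105.12°.
Day length = 2 H_s / 15° h⁻¹ = 210.24° / 15 = 14.016 h.

14.02 hours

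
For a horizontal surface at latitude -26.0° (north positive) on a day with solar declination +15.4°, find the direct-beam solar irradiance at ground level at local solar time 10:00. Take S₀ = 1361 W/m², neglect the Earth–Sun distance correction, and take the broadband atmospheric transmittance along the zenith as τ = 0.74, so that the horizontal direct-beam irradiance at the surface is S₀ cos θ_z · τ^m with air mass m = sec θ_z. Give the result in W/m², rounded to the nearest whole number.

537 W/m²

Hour angle H = 15° × (10 − 12) = -30.00°.
cos θ_z = sin(-26.0°) sin(15.4°) + cos(-26.0°) cos(15.4°) cos(-30.00°) = -0.1164 + 0.7504 = 0.6340.
Air mass m = 1/cos θ_z = 1/0.6340 = 1.577; τ^m = 0.74^1.577 = 0.6220.
Surface direct beam = 1361 × 0.6340 × 0.6220 = 536.71 W/m².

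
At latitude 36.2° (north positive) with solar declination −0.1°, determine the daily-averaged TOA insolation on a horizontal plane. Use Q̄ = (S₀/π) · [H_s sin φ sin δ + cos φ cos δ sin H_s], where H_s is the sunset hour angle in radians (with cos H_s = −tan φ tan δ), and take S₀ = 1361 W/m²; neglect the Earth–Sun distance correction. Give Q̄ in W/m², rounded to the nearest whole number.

349 W/m²

−tan φ tan δ = −(0.7319)(-0.0017) = 0.0012; H_s = arccos(0.0012) = 89.93°. In radians, H_s = 1.5696.
H_s sin φ sin δ = 1.5696 × 0.5906 × -0.0017 = -0.0016.
cos φ cos δ sin H_s = 0.8070 × 1.0000 × 1.0000 = 0.8070.
Q̄ = (1361/π) × (-0.0016 + 0.8070) = 433.22 × 0.8054 = 348.92 W/m².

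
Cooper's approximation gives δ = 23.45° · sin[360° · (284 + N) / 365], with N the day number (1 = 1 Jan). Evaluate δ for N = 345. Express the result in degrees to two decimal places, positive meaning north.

-23.12°

360 × (284 + 345) / 365 = 620.384°; sin(620.384°) = -0.9859.
δ = 23.45 × -0.9859 = -23.119° ≈ -23.12°.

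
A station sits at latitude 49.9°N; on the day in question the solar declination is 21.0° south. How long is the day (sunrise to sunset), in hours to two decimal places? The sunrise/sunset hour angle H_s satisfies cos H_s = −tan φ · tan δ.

cos H_s = −tan(49.9°) · tan(-21.0°) = 0.4559, so H_s = arccos(0.4559) = 62.88°.
Day length = 2 H_s / 15° h⁻¹ = 125.76° / 15 = 8.384 h.

8.38 hours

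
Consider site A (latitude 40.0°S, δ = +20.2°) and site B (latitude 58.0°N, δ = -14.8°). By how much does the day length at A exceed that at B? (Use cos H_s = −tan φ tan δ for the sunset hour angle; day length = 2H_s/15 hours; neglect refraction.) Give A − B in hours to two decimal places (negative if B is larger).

A: H_s = arccos(−tan -40.0° · tan 20.2°) = 72.02°, so 2H_s/15 = 9.6027 h.
B: H_s = arccos(−tan 58.0° · tan -14.8°) = 64.99°, so 2H_s/15 = 8.6653 h.
A − B = 9.6027 − 8.6653 = 0.9374 h.

+0.94 h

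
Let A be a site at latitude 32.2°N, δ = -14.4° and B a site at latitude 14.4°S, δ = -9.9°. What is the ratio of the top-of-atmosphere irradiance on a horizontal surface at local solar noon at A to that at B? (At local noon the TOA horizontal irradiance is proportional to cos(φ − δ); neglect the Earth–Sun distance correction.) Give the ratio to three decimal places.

0.689

A: cos θ_z = cos(32.2° − (-14.4°)) = 0.6871.
B: cos θ_z = cos(-14.4° − (-9.9°)) = 0.9969.
Ratio A/B = 0.6871 / 0.9969 = 0.6892.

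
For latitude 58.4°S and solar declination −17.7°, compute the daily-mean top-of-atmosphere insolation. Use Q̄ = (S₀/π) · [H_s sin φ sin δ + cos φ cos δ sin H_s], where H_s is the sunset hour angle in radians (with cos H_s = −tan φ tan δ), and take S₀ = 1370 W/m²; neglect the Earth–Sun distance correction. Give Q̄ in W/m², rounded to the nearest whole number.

425 W/m²

−tan φ tan δ = −(-1.6255)(-0.3191) = -0.5187; H_s = arccos(-0.5187) = 121.25°. In radians, H_s = 2.1162.
H_s sin φ sin δ = 2.1162 × -0.8517 × -0.3040 = 0.5479.
cos φ cos δ sin H_s = 0.5240 × 0.9527 × 0.8549 = 0.4268.
Q̄ = (1370/π) × (0.5479 + 0.4268) = 436.08 × 0.9747 = 425.05 W/m².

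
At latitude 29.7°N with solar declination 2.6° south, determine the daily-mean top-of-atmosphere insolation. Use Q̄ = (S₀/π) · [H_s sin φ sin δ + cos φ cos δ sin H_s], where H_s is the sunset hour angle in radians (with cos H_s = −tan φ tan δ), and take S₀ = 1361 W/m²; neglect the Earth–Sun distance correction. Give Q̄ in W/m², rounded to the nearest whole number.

361 W/m²

The sunset hour angle satisfies cos H_s = −tan φ tan δ = 0.0259, giving H_s = 88.52°. In radians, H_s = 1.5450.
H_s sin φ sin δ = 1.5450 × 0.4955 × -0.0454 = -0.0348.
cos φ cos δ sin H_s = 0.8686 × 0.9990 × 0.9997 = 0.8675.
Q̄ = (1361/π) × (-0.0348 + 0.8675) = 433.22 × 0.8327 = 360.74 W/m².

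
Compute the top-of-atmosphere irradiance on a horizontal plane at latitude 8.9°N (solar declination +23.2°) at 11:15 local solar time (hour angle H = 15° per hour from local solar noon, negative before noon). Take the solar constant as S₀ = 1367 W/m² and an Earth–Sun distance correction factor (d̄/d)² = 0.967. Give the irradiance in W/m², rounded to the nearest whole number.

Hour angle H = 15° × (11.25 − 12) = -11.25°.
cos θ_z = sin φ sin δ + cos φ cos δ cos H = (0.1547)(0.3939) + (0.9880)(0.9191)(0.9808) = 0.9516.
Top-of-atmosphere irradiance = S₀ (d̄/d)² cos θ_z = 1367 × 0.967 × 0.9516 = 1257.91 W/m².

1258 W/m²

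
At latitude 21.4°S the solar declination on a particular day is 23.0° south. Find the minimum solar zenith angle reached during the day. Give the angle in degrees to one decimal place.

1.6°

At local solar noon the hour angle is zero, so the zenith angle is |φ − δ| = |-21.4° − (-23.0°)| = 1.6°.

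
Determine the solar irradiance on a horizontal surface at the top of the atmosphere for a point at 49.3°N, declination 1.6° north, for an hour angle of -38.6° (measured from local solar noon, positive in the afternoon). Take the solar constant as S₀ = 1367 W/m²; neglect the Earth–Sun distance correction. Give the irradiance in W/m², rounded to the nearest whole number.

cos θ_z = sin(49.3°) sin(1.6°) + cos(49.3°) cos(1.6°) cos(-38.60°) = 0.0212 + 0.5094 = 0.5306.
Top-of-atmosphere irradiance = S₀ cos θ_z = 1367 × 0.5306 = 725.33 W/m².

725 W/m²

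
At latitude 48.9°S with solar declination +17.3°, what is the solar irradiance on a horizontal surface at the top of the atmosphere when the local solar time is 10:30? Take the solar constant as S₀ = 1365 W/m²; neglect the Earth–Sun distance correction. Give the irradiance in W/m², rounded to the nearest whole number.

Hour angle H = 15° × (10.5 − 12) = -22.50°.
With φ = -48.9°, δ = 17.3°, H = -22.50°: sin φ sin δ = -0.2241, cos φ cos δ cos H = 0.5799, so cos θ_z = 0.3558.
Top-of-atmosphere irradiance = S₀ cos θ_z = 1365 × 0.3558 = 485.67 W/m².

486 W/m²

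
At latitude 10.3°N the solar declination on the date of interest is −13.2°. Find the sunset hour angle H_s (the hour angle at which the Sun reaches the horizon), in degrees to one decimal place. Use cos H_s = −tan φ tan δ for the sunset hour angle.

The sunset hour angle satisfies cos H_s = −tan φ tan δ = 0.0426, giving H_s = 87.56°.

87.6°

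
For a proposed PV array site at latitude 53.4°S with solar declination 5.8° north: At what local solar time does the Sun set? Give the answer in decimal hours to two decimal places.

17.48 h

−tan φ tan δ = −(-1.3465)(0.1016) = 0.1368; H_s = arccos(0.1368) = 82.14°.
Sunset is at 12 + H_s/15 = 12 + 5.476 = 17.476 h local solar time.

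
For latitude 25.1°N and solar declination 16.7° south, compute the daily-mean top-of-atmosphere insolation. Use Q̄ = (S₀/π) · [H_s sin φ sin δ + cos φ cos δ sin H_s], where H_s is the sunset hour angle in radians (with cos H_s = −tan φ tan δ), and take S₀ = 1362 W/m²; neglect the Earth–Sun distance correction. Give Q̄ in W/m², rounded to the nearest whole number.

297 W/m²

−tan φ tan δ = −(0.4684)(-0.3000) = 0.1405; H_s = arccos(0.1405) = 81.92°. In radians, H_s = 1.4298.
H_s sin φ sin δ = 1.4298 × 0.4242 × -0.2874 = -0.1743.
cos φ cos δ sin H_s = 0.9056 × 0.9578 × 0.9901 = 0.8588.
Q̄ = (1362/π) × (-0.1743 + 0.8588) = 433.54 × 0.6845 = 296.76 W/m².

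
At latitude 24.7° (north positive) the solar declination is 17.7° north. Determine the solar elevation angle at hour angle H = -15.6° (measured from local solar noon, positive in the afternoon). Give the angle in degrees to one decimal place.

73.9°

cos θ_z = sin(24.7°) sin(17.7°) + cos(24.7°) cos(17.7°) cos(-15.60°) = 0.1270 + 0.8336 = 0.9606.
θ_z = arccos(0.9606) = 16.14°, so the elevation is 90° − 16.14° = 73.86°.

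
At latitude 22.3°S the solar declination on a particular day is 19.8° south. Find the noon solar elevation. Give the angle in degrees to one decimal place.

87.5°

At local solar noon the hour angle is zero, so the elevation is 90° − |φ − δ| = 90° − |-22.3° − (-19.8°)| = 90° − 2.5° = 87.5°.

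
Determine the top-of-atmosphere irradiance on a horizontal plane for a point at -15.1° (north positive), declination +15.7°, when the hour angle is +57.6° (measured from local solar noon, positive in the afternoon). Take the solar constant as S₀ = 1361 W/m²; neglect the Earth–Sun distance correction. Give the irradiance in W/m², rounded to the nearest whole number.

With φ = -15.1°, δ = 15.7°, H = 57.60°: sin φ sin δ = -0.0705, cos φ cos δ cos H = 0.4980, so cos θ_z = 0.4275.
Top-of-atmosphere irradiance = S₀ cos θ_z = 1361 × 0.4275 = 581.83 W/m².

582 W/m²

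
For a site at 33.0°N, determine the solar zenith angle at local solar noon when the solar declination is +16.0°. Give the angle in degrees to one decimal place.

At local solar noon the hour angle is zero, so the zenith angle is |φ − δ| = |33.0° − (16.0°)| = 17.0°.

17.0°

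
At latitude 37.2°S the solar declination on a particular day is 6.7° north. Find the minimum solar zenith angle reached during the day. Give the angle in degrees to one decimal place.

At local solar noon the hour angle is zero, so the zenith angle is |φ − δ| = |-37.2° − (6.7°)| = 43.9°.

43.9°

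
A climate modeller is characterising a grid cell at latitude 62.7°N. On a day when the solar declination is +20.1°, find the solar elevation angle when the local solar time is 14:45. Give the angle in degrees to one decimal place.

39.0°

Hour angle H = 15° × (14.75 − 12) = 41.25°.
cos θ_z = sin(62.7°) sin(20.1°) + cos(62.7°) cos(20.1°) cos(41.25°) = 0.3054 + 0.3238 = 0.6292.
θ_z = arccos(0.6292) = 51.01°, so the elevation is 90° − 51.01° = 38.99°.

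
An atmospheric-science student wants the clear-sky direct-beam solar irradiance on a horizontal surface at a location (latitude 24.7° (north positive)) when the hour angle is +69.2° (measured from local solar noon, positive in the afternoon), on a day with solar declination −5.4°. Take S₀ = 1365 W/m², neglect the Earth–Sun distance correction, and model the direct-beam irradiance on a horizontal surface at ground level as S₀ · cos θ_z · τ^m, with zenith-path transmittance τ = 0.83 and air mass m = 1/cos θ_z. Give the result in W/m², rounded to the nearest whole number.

cos θ_z = sin(24.7°) sin(-5.4°) + cos(24.7°) cos(-5.4°) cos(69.20°) = -0.0393 + 0.3212 = 0.2819.
Air mass m = 1/cos θ_z = 1/0.2819 = 3.547; τ^m = 0.83^3.547 = 0.5164.
Surface direct beam = 1365 × 0.2819 × 0.5164 = 198.71 W/m².

199 W/m²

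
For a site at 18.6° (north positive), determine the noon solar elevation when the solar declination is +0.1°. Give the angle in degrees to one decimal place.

71.5°

At local solar noon the hour angle is zero, so the elevation is 90° − |φ − δ| = 90° − |18.6° − (0.1°)| = 90° − 18.5° = 71.5°.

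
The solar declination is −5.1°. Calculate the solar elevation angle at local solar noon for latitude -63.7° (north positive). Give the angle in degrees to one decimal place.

At local solar noon the hour angle is zero, so the elevation is 90° − |φ − δ| = 90° − |-63.7° − (-5.1°)| = 90° − 58.6° = 31.4°.

31.4°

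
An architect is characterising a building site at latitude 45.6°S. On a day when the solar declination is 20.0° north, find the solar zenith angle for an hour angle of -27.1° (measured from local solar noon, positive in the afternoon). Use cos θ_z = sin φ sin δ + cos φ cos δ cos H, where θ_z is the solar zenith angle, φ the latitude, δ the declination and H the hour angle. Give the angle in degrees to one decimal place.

70.1°

With φ = -45.6°, δ = 20.0°, H = -27.10°: sin φ sin δ = -0.2444, cos φ cos δ cos H = 0.5853, so cos θ_z = 0.3409.
θ_z = arccos(0.3409) = 70.07°.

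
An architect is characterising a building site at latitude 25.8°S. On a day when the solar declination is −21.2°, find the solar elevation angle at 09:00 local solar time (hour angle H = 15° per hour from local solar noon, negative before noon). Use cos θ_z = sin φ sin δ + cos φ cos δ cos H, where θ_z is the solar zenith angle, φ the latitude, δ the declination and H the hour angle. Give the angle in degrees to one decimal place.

48.7°

Hour angle H = 15° × (9 − 12) = -45.00°.
cos θ_z = sin(-25.8°) sin(-21.2°) + cos(-25.8°) cos(-21.2°) cos(-45.00°) = 0.1574 + 0.5935 = 0.7509.
θ_z = arccos(0.7509) = 41.33°, so the elevation is 90° − 41.33° = 48.67°.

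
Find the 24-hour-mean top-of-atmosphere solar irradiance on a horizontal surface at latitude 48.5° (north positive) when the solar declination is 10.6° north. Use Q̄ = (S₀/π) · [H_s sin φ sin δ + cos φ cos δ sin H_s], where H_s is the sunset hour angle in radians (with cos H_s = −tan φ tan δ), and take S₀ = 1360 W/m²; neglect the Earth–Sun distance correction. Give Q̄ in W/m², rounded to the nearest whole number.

The sunset hour angle satisfies cos H_s = −tan φ tan δ = -0.2115, giving H_s = 102.21°. In radians, H_s = 1.7839.
H_s sin φ sin δ = 1.7839 × 0.7490 × 0.1840 = 0.2458.
cos φ cos δ sin H_s = 0.6626 × 0.9829 × 0.9774 = 0.6366.
Q̄ = (1360/π) × (0.2458 + 0.6366) = 432.90 × 0.8824 = 381.99 W/m².

382 W/m²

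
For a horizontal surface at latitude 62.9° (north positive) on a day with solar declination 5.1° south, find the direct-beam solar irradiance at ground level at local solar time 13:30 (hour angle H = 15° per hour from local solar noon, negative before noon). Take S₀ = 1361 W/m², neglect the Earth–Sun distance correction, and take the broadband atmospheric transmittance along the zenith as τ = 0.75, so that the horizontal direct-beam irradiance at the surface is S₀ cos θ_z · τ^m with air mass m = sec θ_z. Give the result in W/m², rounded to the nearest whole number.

199 W/m²

Hour angle H = 15° × (13.5 − 12) = 22.50°.
With φ = 62.9°, δ = -5.1°, H = 22.50°: sin φ sin δ = -0.0791, cos φ cos δ cos H = 0.4192, so cos θ_z = 0.3401.
Air mass m = 1/cos θ_z = 1/0.3401 = 2.940; τ^m = 0.75^2.940 = 0.4292.
Surface direct beam = 1361 × 0.3401 × 0.4292 = 198.67 W/m².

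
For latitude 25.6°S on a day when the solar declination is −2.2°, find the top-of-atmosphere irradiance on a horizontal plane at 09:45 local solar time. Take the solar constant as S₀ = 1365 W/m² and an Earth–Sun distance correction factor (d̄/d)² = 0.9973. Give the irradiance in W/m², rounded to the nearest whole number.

Hour angle H = 15° × (9.75 − 12) = -33.75°.
cos θ_z = sin φ sin δ + cos φ cos δ cos H = (-0.4321)(-0.0384) + (0.9018)(0.9993)(0.8315) = 0.7659.
Top-of-atmosphere irradiance = S₀ (d̄/d)² cos θ_z = 1365 × 0.9973 × 0.7659 = 1042.63 W/m².

1043 W/m²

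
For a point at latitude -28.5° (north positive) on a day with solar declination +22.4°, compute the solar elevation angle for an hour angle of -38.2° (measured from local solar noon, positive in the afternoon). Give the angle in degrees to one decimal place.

cos θ_z = sin(-28.5°) sin(22.4°) + cos(-28.5°) cos(22.4°) cos(-38.20°) = -0.1818 + 0.6385 = 0.4567.
θ_z = arccos(0.4567) = 62.83°, so the elevation is 90° − 62.83° = 27.17°.

27.2°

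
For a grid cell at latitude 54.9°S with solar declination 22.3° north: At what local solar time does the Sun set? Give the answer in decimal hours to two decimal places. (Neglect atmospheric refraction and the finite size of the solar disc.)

15.62 h

The sunset hour angle satisfies cos H_s = −tan φ tan δ = 0.5836, giving H_s = 54.30°.
Sunset is at 12 + H_s/15 = 12 + 3.620 = 15.620 h local solar time.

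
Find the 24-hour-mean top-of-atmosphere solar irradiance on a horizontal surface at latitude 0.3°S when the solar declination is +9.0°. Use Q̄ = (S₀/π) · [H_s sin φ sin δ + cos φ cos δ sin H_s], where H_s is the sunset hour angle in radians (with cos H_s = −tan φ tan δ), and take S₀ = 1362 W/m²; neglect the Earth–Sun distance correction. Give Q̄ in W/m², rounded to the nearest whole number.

−tan φ tan δ = −(-0.0052)(0.1584) = 0.0008; H_s = arccos(0.0008) = 89.95°. In radians, H_s = 1.5699.
H_s sin φ sin δ = 1.5699 × -0.0052 × 0.1564 = -0.0013.
cos φ cos δ sin H_s = 1.0000 × 0.9877 × 1.0000 = 0.9877.
Q̄ = (1362/π) × (-0.0013 + 0.9877) = 433.54 × 0.9864 = 427.64 W/m².

428 W/m²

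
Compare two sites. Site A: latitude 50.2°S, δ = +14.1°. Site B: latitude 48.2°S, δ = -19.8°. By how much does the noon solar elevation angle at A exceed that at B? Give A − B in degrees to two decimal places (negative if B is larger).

A: 90° − |-50.2 − (14.1)| = 25.70°.
B: 90° − |-48.2 − (-19.8)| = 61.60°.
A − B = 25.70 − 61.60 = -35.90°.

-35.90°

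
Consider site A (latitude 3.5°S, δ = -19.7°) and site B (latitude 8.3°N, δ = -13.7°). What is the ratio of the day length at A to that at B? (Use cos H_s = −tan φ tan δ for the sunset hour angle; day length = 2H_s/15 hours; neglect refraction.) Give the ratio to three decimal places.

1.037

A: H_s = arccos(−tan -3.5° · tan -19.7°) = 91.25°, so 2H_s/15 = 12.1667 h.
B: H_s = arccos(−tan 8.3° · tan -13.7°) = 87.96°, so 2H_s/15 = 11.7280 h.
Ratio A/B = 12.1667 / 11.7280 = 1.0374.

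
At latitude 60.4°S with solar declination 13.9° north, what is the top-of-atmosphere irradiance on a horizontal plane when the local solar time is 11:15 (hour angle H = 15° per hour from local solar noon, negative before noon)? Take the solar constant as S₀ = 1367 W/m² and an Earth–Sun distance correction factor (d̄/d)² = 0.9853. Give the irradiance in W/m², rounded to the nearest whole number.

352 W/m²

Hour angle H = 15° × (11.25 − 12) = -11.25°.
With φ = -60.4°, δ = 13.9°, H = -11.25°: sin φ sin δ = -0.2089, cos φ cos δ cos H = 0.4703, so cos θ_z = 0.2614.
Top-of-atmosphere irradiance = S₀ (d̄/d)² cos θ_z = 1367 × 0.9853 × 0.2614 = 352.08 W/m².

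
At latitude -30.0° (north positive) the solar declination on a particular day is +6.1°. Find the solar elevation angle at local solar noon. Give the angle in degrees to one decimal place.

53.9°

At local solar noon the hour angle is zero, so the elevation is 90° − |φ − δ| = 90° − |-30.0° − (6.1°)| = 90° − 36.1° = 53.9°.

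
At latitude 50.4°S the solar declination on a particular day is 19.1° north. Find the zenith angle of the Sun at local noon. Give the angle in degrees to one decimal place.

At local solar noon the hour angle is zero, so the zenith angle is |φ − δ| = |-50.4° − (19.1°)| = 69.5°.

69.5°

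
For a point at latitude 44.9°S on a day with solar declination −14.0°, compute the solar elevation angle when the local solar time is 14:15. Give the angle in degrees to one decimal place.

Hour angle H = 15° × (14.25 − 12) = 33.75°.
With φ = -44.9°, δ = -14.0°, H = 33.75°: sin φ sin δ = 0.1708, cos φ cos δ cos H = 0.5715, so cos θ_z = 0.7423.
θ_z = arccos(0.7423) = 42.07°, so the elevation is 90° − 42.07° = 47.93°.

47.9°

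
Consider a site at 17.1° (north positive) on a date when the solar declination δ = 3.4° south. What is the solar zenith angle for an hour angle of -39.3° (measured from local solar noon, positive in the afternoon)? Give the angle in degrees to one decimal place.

43.9°

cos θ_z = sin(17.1°) sin(-3.4°) + cos(17.1°) cos(-3.4°) cos(-39.30°) = -0.0174 + 0.7383 = 0.7209.
θ_z = arccos(0.7209) = 43.87°.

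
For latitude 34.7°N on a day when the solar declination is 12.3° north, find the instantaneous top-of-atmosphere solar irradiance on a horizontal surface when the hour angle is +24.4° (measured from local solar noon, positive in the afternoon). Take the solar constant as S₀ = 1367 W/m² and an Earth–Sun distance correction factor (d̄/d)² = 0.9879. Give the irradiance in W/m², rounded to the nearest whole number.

cos θ_z = sin(34.7°) sin(12.3°) + cos(34.7°) cos(12.3°) cos(24.40°) = 0.1213 + 0.7315 = 0.8528.
Top-of-atmosphere irradiance = S₀ (d̄/d)² cos θ_z = 1367 × 0.9879 × 0.8528 = 1151.67 W/m².

1152 W/m²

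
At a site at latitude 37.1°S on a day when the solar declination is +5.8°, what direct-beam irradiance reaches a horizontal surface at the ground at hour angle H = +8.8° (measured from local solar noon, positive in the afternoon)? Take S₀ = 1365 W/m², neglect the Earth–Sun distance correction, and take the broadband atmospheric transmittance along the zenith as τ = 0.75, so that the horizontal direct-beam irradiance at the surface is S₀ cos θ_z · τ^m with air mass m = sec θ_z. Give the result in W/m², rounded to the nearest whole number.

cos θ_z = sin(-37.1°) sin(5.8°) + cos(-37.1°) cos(5.8°) cos(8.80°) = -0.0610 + 0.7842 = 0.7232.
Air mass m = 1/cos θ_z = 1/0.7232 = 1.383; τ^m = 0.75^1.383 = 0.6718.
Surface direct beam = 1365 × 0.7232 × 0.6718 = 663.18 W/m².

663 W/m²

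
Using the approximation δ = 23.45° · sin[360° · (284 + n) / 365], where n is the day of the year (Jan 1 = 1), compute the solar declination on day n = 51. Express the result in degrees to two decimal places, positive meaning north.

-11.58°

360 × (284 + 51) / 365 = 330.411°; sin(330.411°) = -0.4938.
δ = 23.45 × -0.4938 = -11.580° ≈ -11.58°.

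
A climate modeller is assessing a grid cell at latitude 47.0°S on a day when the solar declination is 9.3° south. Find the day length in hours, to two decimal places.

13.35 hours

cos H_s = −tan(-47.0°) · tan(-9.3°) = -0.1756, so H_s = arccos(-0.1756) = 100.11°.
Day length = 2 H_s / 15° h⁻¹ = 200.22° / 15 = 13.348 h.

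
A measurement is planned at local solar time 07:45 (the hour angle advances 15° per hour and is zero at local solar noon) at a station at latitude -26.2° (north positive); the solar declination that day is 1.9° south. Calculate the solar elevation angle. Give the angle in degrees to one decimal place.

24.3°

Hour angle H = 15° × (7.75 − 12) = -63.75°.
With φ = -26.2°, δ = -1.9°, H = -63.75°: sin φ sin δ = 0.0146, cos φ cos δ cos H = 0.3966, so cos θ_z = 0.4112.
θ_z = arccos(0.4112) = 65.72°, so the elevation is 90° − 65.72° = 24.28°.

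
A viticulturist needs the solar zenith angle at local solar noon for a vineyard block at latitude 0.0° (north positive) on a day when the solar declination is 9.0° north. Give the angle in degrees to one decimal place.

9.0°

At local solar noon the hour angle is zero, so the zenith angle is |φ − δ| = |0.0° − (9.0°)| = 9.0°.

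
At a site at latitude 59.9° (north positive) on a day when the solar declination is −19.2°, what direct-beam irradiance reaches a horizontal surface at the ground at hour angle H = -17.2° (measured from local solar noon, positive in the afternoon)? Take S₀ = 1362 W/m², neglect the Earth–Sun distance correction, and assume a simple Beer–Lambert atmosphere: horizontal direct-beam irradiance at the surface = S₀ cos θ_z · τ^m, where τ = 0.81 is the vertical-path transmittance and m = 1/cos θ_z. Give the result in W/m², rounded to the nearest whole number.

65 W/m²

cos θ_z = sin φ sin δ + cos φ cos δ cos H = (0.8652)(-0.3289) + (0.5015)(0.9444)(0.9553) = 0.1679.
Air mass m = 1/cos θ_z = 1/0.1679 = 5.956; τ^m = 0.81^5.956 = 0.2851.
Surface direct beam = 1362 × 0.1679 × 0.2851 = 65.20 W/m².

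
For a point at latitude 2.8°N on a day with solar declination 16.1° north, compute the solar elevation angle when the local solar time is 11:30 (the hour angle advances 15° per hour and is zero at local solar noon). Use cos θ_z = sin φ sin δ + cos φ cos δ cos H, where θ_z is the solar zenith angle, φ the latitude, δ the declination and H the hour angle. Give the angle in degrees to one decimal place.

Hour angle H = 15° × (11.5 − 12) = -7.50°.
With φ = 2.8°, δ = 16.1°, H = -7.50°: sin φ sin δ = 0.0135, cos φ cos δ cos H = 0.9514, so cos θ_z = 0.9649.
θ_z = arccos(0.9649) = 15.23°, so the elevation is 90° − 15.23° = 74.77°.

74.8°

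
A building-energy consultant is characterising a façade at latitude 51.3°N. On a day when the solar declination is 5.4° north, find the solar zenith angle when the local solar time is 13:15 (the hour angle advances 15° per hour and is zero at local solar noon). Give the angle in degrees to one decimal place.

Hour angle H = 15° × (13.25 − 12) = 18.75°.
With φ = 51.3°, δ = 5.4°, H = 18.75°: sin φ sin δ = 0.0734, cos φ cos δ cos H = 0.5894, so cos θ_z = 0.6628.
θ_z = arccos(0.6628) = 48.49°.

48.5°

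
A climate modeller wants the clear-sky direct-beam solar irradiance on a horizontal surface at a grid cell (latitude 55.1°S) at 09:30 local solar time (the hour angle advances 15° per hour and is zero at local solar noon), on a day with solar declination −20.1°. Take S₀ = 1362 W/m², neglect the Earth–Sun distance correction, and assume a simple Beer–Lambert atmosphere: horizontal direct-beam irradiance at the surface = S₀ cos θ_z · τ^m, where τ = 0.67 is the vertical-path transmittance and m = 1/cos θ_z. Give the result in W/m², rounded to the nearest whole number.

548 W/m²

Hour angle H = 15° × (9.5 − 12) = -37.50°.
With φ = -55.1°, δ = -20.1°, H = -37.50°: sin φ sin δ = 0.2819, cos φ cos δ cos H = 0.4263, so cos θ_z = 0.7082.
Air mass m = 1/cos θ_z = 1/0.7082 = 1.412; τ^m = 0.67^1.412 = 0.5681.
Surface direct beam = 1362 × 0.7082 × 0.5681 = 547.97 W/m².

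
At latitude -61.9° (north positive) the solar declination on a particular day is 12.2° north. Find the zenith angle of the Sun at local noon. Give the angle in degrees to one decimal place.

At local solar noon the hour angle is zero, so the zenith angle is |φ − δ| = |-61.9° − (12.2°)| = 74.1°.

74.1°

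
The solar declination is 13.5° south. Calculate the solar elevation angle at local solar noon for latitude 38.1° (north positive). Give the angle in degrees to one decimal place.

38.4°

At local solar noon the hour angle is zero, so the elevation is 90° − |φ − δ| = 90° − |38.1° − (-13.5°)| = 90° − 51.6° = 38.4°.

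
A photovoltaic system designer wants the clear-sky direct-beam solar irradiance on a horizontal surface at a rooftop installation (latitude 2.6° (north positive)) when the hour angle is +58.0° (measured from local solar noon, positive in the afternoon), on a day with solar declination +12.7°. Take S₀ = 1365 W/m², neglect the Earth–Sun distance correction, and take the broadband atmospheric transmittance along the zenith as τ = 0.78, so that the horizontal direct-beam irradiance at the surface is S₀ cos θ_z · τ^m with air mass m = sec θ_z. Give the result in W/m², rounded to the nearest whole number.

cos θ_z = sin(2.6°) sin(12.7°) + cos(2.6°) cos(12.7°) cos(58.00°) = 0.0100 + 0.5164 = 0.5264.
Air mass m = 1/cos θ_z = 1/0.5264 = 1.900; τ^m = 0.78^1.900 = 0.6237.
Surface direct beam = 1365 × 0.5264 × 0.6237 = 448.15 W/m².

448 W/m²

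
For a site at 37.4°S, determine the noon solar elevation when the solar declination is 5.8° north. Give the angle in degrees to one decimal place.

46.8°

At local solar noon the hour angle is zero, so the elevation is 90° − |φ − δ| = 90° − |-37.4° − (5.8°)| = 90° − 43.2° = 46.8°.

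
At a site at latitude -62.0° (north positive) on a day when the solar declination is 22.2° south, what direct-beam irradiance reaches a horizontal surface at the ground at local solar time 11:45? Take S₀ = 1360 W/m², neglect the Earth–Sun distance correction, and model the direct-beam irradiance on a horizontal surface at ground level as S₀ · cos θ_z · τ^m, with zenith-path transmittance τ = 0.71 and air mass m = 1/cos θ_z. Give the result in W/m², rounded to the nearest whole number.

668 W/m²

Hour angle H = 15° × (11.75 − 12) = -3.75°.
cos θ_z = sin φ sin δ + cos φ cos δ cos H = (-0.8829)(-0.3778) + (0.4695)(0.9259)(0.9979) = 0.7674.
Air mass m = 1/cos θ_z = 1/0.7674 = 1.303; τ^m = 0.71^1.303 = 0.6400.
Surface direct beam = 1360 × 0.7674 × 0.6400 = 667.94 W/m².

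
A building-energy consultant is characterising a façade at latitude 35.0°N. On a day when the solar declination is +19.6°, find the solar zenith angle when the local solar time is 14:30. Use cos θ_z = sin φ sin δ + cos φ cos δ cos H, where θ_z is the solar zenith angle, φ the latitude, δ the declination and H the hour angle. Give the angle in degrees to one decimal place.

Hour angle H = 15° × (14.5 − 12) = 37.50°.
cos θ_z = sin(35.0°) sin(19.6°) + cos(35.0°) cos(19.6°) cos(37.50°) = 0.1924 + 0.6122 = 0.8046.
θ_z = arccos(0.8046) = 36.43°.

36.4°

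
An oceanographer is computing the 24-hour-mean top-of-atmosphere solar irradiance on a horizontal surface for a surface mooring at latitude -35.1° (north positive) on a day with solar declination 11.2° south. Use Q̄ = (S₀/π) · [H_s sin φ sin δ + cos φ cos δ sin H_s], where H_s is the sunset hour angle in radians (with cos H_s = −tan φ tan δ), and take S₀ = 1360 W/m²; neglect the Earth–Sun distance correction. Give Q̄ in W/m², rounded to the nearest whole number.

427 W/m²

The sunset hour angle satisfies cos H_s = −tan φ tan δ = -0.1392, giving H_s = 98.00°. In radians, H_s = 1.7104.
H_s sin φ sin δ = 1.7104 × -0.5750 × -0.1942 = 0.1910.
cos φ cos δ sin H_s = 0.8181 × 0.9810 × 0.9903 = 0.7948.
Q̄ = (1360/π) × (0.1910 + 0.7948) = 432.90 × 0.9858 = 426.75 W/m².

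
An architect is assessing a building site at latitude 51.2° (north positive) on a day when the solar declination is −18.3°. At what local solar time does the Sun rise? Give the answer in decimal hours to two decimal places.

7.62 h

The sunset hour angle satisfies cos H_s = −tan φ tan δ = 0.4113, giving H_s = 65.71°.
Sunrise is at 12 − H_s/15 = 12 − 4.381 = 7.619 h local solar time.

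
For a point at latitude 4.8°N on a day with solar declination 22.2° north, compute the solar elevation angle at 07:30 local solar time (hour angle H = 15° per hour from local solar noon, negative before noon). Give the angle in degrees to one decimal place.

Hour angle H = 15° × (7.5 − 12) = -67.50°.
cos θ_z = sin φ sin δ + cos φ cos δ cos H = (0.0837)(0.3778) + (0.9965)(0.9259)(0.3827) = 0.3847.
θ_z = arccos(0.3847) = 67.37°, so the elevation is 90° − 67.37° = 22.63°.

22.6°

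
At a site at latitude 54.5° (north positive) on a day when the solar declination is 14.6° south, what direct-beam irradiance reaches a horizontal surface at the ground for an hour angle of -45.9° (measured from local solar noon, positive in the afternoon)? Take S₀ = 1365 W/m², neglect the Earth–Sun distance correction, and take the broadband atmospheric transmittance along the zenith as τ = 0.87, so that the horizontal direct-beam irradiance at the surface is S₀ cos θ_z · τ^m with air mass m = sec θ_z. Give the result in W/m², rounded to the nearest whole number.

cos θ_z = sin φ sin δ + cos φ cos δ cos H = (0.8141)(-0.2521) + (0.5807)(0.9677)(0.6959) = 0.1858.
Air mass m = 1/cos θ_z = 1/0.1858 = 5.382; τ^m = 0.87^5.382 = 0.4726.
Surface direct beam = 1365 × 0.1858 × 0.4726 = 119.86 W/m².

120 W/m²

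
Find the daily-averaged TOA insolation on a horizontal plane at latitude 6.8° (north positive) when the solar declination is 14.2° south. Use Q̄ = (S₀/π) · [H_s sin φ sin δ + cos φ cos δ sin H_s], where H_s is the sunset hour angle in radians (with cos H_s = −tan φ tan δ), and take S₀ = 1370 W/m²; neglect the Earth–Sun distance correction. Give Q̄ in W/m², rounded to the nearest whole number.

cos H_s = −tan(6.8°) · tan(-14.2°) = 0.0302, so H_s = arccos(0.0302) = 88.27°. In radians, H_s = 1.5406.
H_s sin φ sin δ = 1.5406 × 0.1184 × -0.2453 = -0.0447.
cos φ cos δ sin H_s = 0.9930 × 0.9694 × 0.9995 = 0.9621.
Q̄ = (1370/π) × (-0.0447 + 0.9621) = 436.08 × 0.9174 = 400.06 W/m².

400 W/m²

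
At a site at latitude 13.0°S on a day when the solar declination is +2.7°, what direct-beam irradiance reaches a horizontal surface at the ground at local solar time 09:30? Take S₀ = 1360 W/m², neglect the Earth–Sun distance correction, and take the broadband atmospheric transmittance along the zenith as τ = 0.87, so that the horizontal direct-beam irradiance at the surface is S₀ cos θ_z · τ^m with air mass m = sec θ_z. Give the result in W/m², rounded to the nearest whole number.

Hour angle H = 15° × (9.5 − 12) = -37.50°.
cos θ_z = sin(-13.0°) sin(2.7°) + cos(-13.0°) cos(2.7°) cos(-37.50°) = -0.0106 + 0.7722 = 0.7616.
Air mass m = 1/cos θ_z = 1/0.7616 = 1.313; τ^m = 0.87^1.313 = 0.8329.
Surface direct beam = 1360 × 0.7616 × 0.8329 = 862.70 W/m².

863 W/m²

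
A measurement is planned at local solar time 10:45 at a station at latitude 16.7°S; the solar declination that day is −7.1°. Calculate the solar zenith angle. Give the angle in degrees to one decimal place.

20.7°

Hour angle H = 15° × (10.75 − 12) = -18.75°.
cos θ_z = sin φ sin δ + cos φ cos δ cos H = (-0.2874)(-0.1236) + (0.9578)(0.9923)(0.9469) = 0.9355.
θ_z = arccos(0.9355) = 20.69°.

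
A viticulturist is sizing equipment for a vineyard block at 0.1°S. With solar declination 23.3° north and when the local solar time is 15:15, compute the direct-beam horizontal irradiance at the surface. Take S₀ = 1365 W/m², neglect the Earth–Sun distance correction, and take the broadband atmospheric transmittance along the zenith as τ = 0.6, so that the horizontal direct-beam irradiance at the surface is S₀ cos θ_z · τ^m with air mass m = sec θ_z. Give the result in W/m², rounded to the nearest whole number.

355 W/m²

Hour angle H = 15° × (15.25 − 12) = 48.75°.
With φ = -0.1°, δ = 23.3°, H = 48.75°: sin φ sin δ = -0.0007, cos φ cos δ cos H = 0.6056, so cos θ_z = 0.6049.
Air mass m = 1/cos θ_z = 1/0.6049 = 1.653; τ^m = 0.6^1.653 = 0.4298.
Surface direct beam = 1365 × 0.6049 × 0.4298 = 354.88 W/m².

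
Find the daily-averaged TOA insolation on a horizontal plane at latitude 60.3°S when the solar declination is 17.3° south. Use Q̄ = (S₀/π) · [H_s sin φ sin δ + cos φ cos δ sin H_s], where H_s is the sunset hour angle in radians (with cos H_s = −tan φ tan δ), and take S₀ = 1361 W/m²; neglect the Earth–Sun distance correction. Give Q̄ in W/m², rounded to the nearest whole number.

412 W/m²

−tan φ tan δ = −(-1.7532)(-0.3115) = -0.5461; H_s = arccos(-0.5461) = 123.10°. In radians, H_s = 2.1485.
H_s sin φ sin δ = 2.1485 × -0.8686 × -0.2974 = 0.5550.
cos φ cos δ sin H_s = 0.4955 × 0.9548 × 0.8377 = 0.3963.
Q̄ = (1361/π) × (0.5550 + 0.3963) = 433.22 × 0.9513 = 412.12 W/m².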